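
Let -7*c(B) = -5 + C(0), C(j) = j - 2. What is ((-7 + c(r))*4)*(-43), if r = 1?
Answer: 1032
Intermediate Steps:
C(j) = -2 + j
c(B) = 1 (c(B) = -(-5 + (-2 + 0))/7 = -(-5 - 2)/7 = -⅐*(-7) = 1)
((-7 + c(r))*4)*(-43) = ((-7 + 1)*4)*(-43) = -6*4*(-43) = -24*(-43) = 1032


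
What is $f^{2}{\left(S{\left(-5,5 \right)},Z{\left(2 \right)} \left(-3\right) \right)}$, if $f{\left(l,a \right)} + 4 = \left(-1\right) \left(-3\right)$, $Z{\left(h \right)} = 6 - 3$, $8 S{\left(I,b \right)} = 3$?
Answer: $1$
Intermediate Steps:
$S{\left(I,b \right)} = \frac{3}{8}$ ($S{\left(I,b \right)} = \frac{1}{8} \cdot 3 = \frac{3}{8}$)
$Z{\left(h \right)} = 3$
$f{\left(l,a \right)} = -1$ ($f{\left(l,a \right)} = -4 - -3 = -4 + 3 = -1$)
$f^{2}{\left(S{\left(-5,5 \right)},Z{\left(2 \right)} \left(-3\right) \right)} = \left(-1\right)^{2} = 1$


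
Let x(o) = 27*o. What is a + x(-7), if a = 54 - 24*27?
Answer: -783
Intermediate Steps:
a = -594 (a = 54 - 648 = -594)
a + x(-7) = -594 + 27*(-7) = -594 - 189 = -783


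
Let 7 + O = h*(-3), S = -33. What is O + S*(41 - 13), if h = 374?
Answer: -2053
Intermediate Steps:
O = -1129 (O = -7 + 374*(-3) = -7 - 1122 = -1129)
O + S*(41 - 13) = -1129 - 33*(41 - 13) = -1129 - 33*28 = -1129 - 924 = -2053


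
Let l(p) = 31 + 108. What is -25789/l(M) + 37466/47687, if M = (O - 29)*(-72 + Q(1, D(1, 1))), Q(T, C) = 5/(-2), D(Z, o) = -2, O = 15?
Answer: -1224592269/6628493 ≈ -184.75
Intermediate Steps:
Q(T, C) = -5/2 (Q(T, C) = 5*(-½) = -5/2)
M = 1043 (M = (15 - 29)*(-72 - 5/2) = -14*(-149/2) = 1043)
l(p) = 139
-25789/l(M) + 37466/47687 = -25789/139 + 37466/47687 = -1224592269/6628493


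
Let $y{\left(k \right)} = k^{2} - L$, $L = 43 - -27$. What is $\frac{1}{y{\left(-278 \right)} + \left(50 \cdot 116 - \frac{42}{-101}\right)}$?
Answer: $\frac{101}{8384456} \approx 1.2046 \cdot 10^{-5}$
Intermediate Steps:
$L = 70$ ($L = 43 + 27 = 70$)
$y{\left(k \right)} = -70 + k^{2}$ ($y{\left(k \right)} = k^{2} - 70 = -70 + k^{2}$)
$\frac{1}{y{\left(-278 \right)} + \left(50 \cdot 116 - \frac{42}{-101}\right)} = \frac{1}{\left(-70 + \left(-278\right)^{2}\right) + \left(50 \cdot 116 - \frac{42}{-101}\right)} = \frac{1}{\left(-70 + 77284\right) + \left(5800 - - \frac{42}{101}\right)} = \frac{1}{77214 + \left(5800 + \frac{42}{101}\right)} = \frac{1}{77214 + \frac{585842}{101}} = \frac{1}{\frac{8384456}{101}} = \frac{101}{8384456}$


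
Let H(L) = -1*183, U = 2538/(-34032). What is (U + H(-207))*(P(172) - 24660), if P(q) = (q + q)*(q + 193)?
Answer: -26193614775/1418 ≈ -1.8472e+7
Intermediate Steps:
U = -423/5672 (U = 2538*(-1/34032) = -423/5672 ≈ -0.074577)
H(L) = -183
P(q) = 2*q*(193 + q) (P(q) = (2*q)*(193 + q) = 2*q*(193 + q))
(U + H(-207))*(P(172) - 24660) = (-423/5672 - 183)*(2*172*(193 + 172) - 24660) = -1038399*(2*172*365 - 24660)/5672 = -1038399*(125560 - 24660)/5672 = -1038399/5672*100900 = -26193614775/1418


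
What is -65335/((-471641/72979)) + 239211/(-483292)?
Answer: 2304263530605529/227940322172 ≈ 10109.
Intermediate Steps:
-65335/((-471641/72979)) + 239211/(-483292) = -65335/((-471641*1/72979)) + 239211*(-1/483292) = -65335/(-471641/72979) - 239211/483292 = -65335*(-72979/471641) - 239211/483292 = 4768082965/471641 - 239211/483292 = 2304263530605529/227940322172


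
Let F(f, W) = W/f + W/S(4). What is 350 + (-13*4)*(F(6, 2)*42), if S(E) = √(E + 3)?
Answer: -378 - 624*√7 ≈ -2028.9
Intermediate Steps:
S(E) = √(3 + E)
F(f, W) = W/f + W*√7/7 (F(f, W) = W/f + W/(√(3 + 4)) = W/f + W/(√7) = W/f + W*(√7/7) = W/f + W*√7/7)
350 + (-13*4)*(F(6, 2)*42) = 350 + (-13*4)*((2/6 + (⅐)*2*√7)*42) = 350 - 52*(2*(⅙) + 2*√7/7)*42 = 350 - 52*(⅓ + 2*√7/7)*42 = 350 - 52*(14 + 12*√7) = 350 + (-728 - 624*√7) = -378 - 624*√7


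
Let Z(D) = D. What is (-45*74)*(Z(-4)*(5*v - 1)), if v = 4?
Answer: 253080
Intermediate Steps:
(-45*74)*(Z(-4)*(5*v - 1)) = (-45*74)*(-4*(5*4 - 1)) = -(-13320)*(20 - 1) = -(-13320)*19 = -3330*(-76) = 253080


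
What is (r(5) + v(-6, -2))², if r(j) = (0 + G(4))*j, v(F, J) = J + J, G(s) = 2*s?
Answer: 1296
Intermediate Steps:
v(F, J) = 2*J
r(j) = 8*j (r(j) = (0 + 2*4)*j = (0 + 8)*j = 8*j)
(r(5) + v(-6, -2))² = (8*5 + 2*(-2))² = (40 - 4)² = 36² = 1296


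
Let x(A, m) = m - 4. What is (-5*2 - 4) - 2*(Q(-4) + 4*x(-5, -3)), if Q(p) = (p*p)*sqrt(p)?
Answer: 42 - 64*I ≈ 42.0 - 64.0*I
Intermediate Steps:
x(A, m) = -4 + m
Q(p) = p**(5/2) (Q(p) = p**2*sqrt(p) = p**(5/2))
(-5*2 - 4) - 2*(Q(-4) + 4*x(-5, -3)) = (-5*2 - 4) - 2*((-4)**(5/2) + 4*(-4 - 3)) = (-10 - 4) - 2*(32*I + 4*(-7)) = -14 - 2*(32*I - 28) = -14 - 2*(-28 + 32*I) = -14 + (56 - 64*I) = 42 - 64*I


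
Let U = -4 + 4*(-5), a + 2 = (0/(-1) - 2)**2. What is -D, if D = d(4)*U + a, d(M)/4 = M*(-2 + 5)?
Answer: 1150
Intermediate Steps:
d(M) = 12*M (d(M) = 4*(M*(-2 + 5)) = 4*(M*3) = 4*(3*M) = 12*M)
a = 2 (a = -2 + (0/(-1) - 2)**2 = -2 + (0*(-1) - 2)**2 = -2 + (0 - 2)**2 = -2 + (-2)**2 = -2 + 4 = 2)
U = -24 (U = -4 - 20 = -24)
D = -1150 (D = (12*4)*(-24) + 2 = 48*(-24) + 2 = -1152 + 2 = -1150)
-D = -1*(-1150) = 1150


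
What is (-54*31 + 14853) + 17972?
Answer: 31151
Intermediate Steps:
(-54*31 + 14853) + 17972 = (-1674 + 14853) + 17972 = 13179 + 17972 = 31151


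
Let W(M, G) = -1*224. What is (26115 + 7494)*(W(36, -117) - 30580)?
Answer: -1035291636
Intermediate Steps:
W(M, G) = -224
(26115 + 7494)*(W(36, -117) - 30580) = (26115 + 7494)*(-224 - 30580) = 33609*(-30804) = -1035291636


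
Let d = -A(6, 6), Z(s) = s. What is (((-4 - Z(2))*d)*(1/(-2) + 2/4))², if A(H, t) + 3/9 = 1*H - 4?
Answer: 0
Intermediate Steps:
A(H, t) = -13/3 + H (A(H, t) = -⅓ + (1*H - 4) = -⅓ + (H - 4) = -⅓ + (-4 + H) = -13/3 + H)
d = -5/3 (d = -(-13/3 + 6) = -1*5/3 = -5/3 ≈ -1.6667)
(((-4 - Z(2))*d)*(1/(-2) + 2/4))² = (((-4 - 1*2)*(-5/3))*(1/(-2) + 2/4))² = (((-4 - 2)*(-5/3))*(1*(-½) + 2*(¼)))² = ((-6*(-5/3))*(-½ + ½))² = (10*0)² = 0² = 0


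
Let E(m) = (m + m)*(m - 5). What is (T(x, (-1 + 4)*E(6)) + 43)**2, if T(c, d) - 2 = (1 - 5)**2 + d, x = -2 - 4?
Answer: 9409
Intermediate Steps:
E(m) = 2*m*(-5 + m) (E(m) = (2*m)*(-5 + m) = 2*m*(-5 + m))
x = -6
T(c, d) = 18 + d (T(c, d) = 2 + ((1 - 5)**2 + d) = 2 + ((-4)**2 + d) = 2 + (16 + d) = 18 + d)
(T(x, (-1 + 4)*E(6)) + 43)**2 = ((18 + (-1 + 4)*(2*6*(-5 + 6))) + 43)**2 = ((18 + 3*(2*6*1)) + 43)**2 = ((18 + 3*12) + 43)**2 = ((18 + 36) + 43)**2 = (54 + 43)**2 = 97**2 = 9409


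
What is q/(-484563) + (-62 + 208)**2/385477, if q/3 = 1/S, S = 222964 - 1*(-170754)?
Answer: 1355563843377171/24513918361892206 ≈ 0.055298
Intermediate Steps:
S = 393718 (S = 222964 + 170754 = 393718)
q = 3/393718 ≈ 7.6197e-6
q/(-484563) + (-62 + 208)**2/385477 = (3/393718)/(-484563) + (-62 + 208)**2/385477 = (3/393718)*(-1/484563) + 146**2*(1/385477) = -1/63593725078 + 21316*(1/385477) = -1/63593725078 + 21316/385477 = 1355563843377171/24513918361892206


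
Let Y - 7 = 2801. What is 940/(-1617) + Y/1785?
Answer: 136316/137445 ≈ 0.99179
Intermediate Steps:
Y = 2808 (Y = 7 + 2801 = 2808)
940/(-1617) + Y/1785 = 940/(-1617) + 2808/1785 = 940*(-1/1617) + 2808*(1/1785) = -940/1617 + 936/595 = 136316/137445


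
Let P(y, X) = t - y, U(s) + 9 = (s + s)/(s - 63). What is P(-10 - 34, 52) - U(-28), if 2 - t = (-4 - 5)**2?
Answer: -346/13 ≈ -26.615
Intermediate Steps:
U(s) = -9 + 2*s/(-63 + s) (U(s) = -9 + (s + s)/(s - 63) = -9 + (2*s)/(-63 + s) = -9 + 2*s/(-63 + s))
t = -79 (t = 2 - (-4 - 5)**2 = 2 - 1*(-9)**2 = 2 - 1*81 = 2 - 81 = -79)
P(y, X) = -79 - y
P(-10 - 34, 52) - U(-28) = (-79 - (-10 - 34)) - 7*(81 - 1*(-28))/(-63 - 28) = (-79 - 1*(-44)) - 7*(81 + 28)/(-91) = (-79 + 44) - 7*(-1)*109/91 = -35 - 1*(-109/13) = -35 + 109/13 = -346/13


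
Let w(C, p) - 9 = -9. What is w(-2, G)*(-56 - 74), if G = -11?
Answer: 0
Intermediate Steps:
w(C, p) = 0 (w(C, p) = 9 - 9 = 0)
w(-2, G)*(-56 - 74) = 0*(-56 - 74) = 0*(-130) = 0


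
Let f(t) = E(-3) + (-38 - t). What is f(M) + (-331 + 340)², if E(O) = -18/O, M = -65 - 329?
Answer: 443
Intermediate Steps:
M = -394
f(t) = -32 - t (f(t) = -18/(-3) + (-38 - t) = -18*(-⅓) + (-38 - t) = 6 + (-38 - t) = -32 - t)
f(M) + (-331 + 340)² = (-32 - 1*(-394)) + (-331 + 340)² = (-32 + 394) + 9² = 362 + 81 = 443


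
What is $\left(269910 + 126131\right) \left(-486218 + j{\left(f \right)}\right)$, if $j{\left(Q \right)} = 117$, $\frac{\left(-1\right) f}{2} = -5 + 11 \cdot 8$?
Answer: $-192515926141$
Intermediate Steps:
$f = -166$ ($f = - 2 \left(-5 + 11 \cdot 8\right) = - 2 \left(-5 + 88\right) = \left(-2\right) 83 = -166$)
$\left(269910 + 126131\right) \left(-486218 + j{\left(f \right)}\right) = \left(269910 + 126131\right) \left(-486218 + 117\right) = 396041 \left(-486101\right) = -192515926141$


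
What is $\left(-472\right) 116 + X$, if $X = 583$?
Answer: $-54169$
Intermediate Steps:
$\left(-472\right) 116 + X = \left(-472\right) 116 + 583 = -54752 + 583 = -54169$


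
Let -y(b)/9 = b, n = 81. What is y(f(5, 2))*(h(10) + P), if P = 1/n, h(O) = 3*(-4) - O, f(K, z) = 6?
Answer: 3562/3 ≈ 1187.3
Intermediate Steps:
h(O) = -12 - O
P = 1/81 ≈ 0.012346
y(b) = -9*b
y(f(5, 2))*(h(10) + P) = (-9*6)*((-12 - 1*10) + 1/81) = -54*((-12 - 10) + 1/81) = -54*(-22 + 1/81) = -54*(-1781/81) = 3562/3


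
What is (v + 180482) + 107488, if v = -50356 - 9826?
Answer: 227788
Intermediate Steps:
v = -60182
(v + 180482) + 107488 = (-60182 + 180482) + 107488 = 120300 + 107488 = 227788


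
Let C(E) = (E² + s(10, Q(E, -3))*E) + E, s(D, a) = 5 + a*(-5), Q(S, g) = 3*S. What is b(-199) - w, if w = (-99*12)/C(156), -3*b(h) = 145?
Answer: -41473/858 ≈ -48.337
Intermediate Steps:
b(h) = -145/3 (b(h) = -⅓*145 = -145/3)
s(D, a) = 5 - 5*a
C(E) = E + E² + E*(5 - 15*E) (C(E) = (E² + (5 - 15*E)*E) + E = (E² + E*(5 - 15*E)) + E = E + E² + E*(5 - 15*E))
w = 1/286 (w = (-99*12)/((2*156*(3 - 7*156))) = -1188*1/(312*(3 - 1092)) = -1188/(2*156*(-1089)) = -1188/(-339768) = -1188*(-1/339768) = 1/286 ≈ 0.0034965)
b(-199) - w = -145/3 - 1*1/286 = -145/3 - 1/286 = -41473/858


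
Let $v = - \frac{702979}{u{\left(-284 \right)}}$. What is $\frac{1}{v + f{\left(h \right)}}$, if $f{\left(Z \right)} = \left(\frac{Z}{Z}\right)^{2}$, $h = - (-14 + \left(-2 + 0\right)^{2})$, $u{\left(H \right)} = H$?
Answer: $\frac{284}{703263} \approx 0.00040383$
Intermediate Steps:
$h = 10$ ($h = - (-14 + \left(-2\right)^{2}) = - (-14 + 4) = \left(-1\right) \left(-10\right) = 10$)
$v = \frac{702979}{284}$ ($v = - \frac{702979}{-284} = \left(-702979\right) \left(- \frac{1}{284}\right) = \frac{702979}{284} \approx 2475.3$)
$f{\left(Z \right)} = 1$ ($f{\left(Z \right)} = 1^{2} = 1$)
$\frac{1}{v + f{\left(h \right)}} = \frac{1}{\frac{702979}{284} + 1} = \frac{1}{\frac{703263}{284}} = \frac{284}{703263}$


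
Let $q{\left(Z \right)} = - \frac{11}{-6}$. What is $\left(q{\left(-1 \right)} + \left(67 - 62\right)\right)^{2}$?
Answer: $\frac{1681}{36} \approx 46.694$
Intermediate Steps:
$q{\left(Z \right)} = \frac{11}{6}$ ($q{\left(Z \right)} = \left(-11\right) \left(- \frac{1}{6}\right) = \frac{11}{6}$)
$\left(q{\left(-1 \right)} + \left(67 - 62\right)\right)^{2} = \left(\frac{11}{6} + \left(67 - 62\right)\right)^{2} = \left(\frac{11}{6} + 5\right)^{2} = \left(\frac{41}{6}\right)^{2} = \frac{1681}{36}$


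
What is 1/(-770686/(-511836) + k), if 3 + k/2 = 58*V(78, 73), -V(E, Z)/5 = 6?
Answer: -255918/891744805 ≈ -0.00028699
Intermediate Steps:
V(E, Z) = -30 (V(E, Z) = -5*6 = -30)
k = -3486 (k = -6 + 2*(58*(-30)) = -6 + 2*(-1740) = -6 - 3480 = -3486)
1/(-770686/(-511836) + k) = 1/(-770686/(-511836) - 3486) = 1/(-770686*(-1/511836) - 3486) = 1/(385343/255918 - 3486) = 1/(-891744805/255918) = -255918/891744805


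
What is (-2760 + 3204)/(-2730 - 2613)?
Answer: -148/1781 ≈ -0.083099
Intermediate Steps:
(-2760 + 3204)/(-2730 - 2613) = 444/(-5343) = 444*(-1/5343) = -148/1781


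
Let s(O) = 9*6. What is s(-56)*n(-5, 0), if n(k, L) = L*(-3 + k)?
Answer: 0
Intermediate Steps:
s(O) = 54
s(-56)*n(-5, 0) = 54*(0*(-3 - 5)) = 54*(0*(-8)) = 54*0 = 0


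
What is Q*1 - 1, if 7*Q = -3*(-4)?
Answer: 5/7 ≈ 0.71429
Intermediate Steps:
Q = 12/7 (Q = (-3*(-4))/7 = (⅐)*12 = 12/7 ≈ 1.7143)
Q*1 - 1 = (12/7)*1 - 1 = 12/7 - 1 = 5/7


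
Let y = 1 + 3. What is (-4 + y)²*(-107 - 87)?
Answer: 0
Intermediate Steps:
y = 4
(-4 + y)²*(-107 - 87) = (-4 + 4)²*(-107 - 87) = 0²*(-194) = 0*(-194) = 0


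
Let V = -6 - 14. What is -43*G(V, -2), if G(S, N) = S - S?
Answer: 0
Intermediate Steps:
V = -20
G(S, N) = 0
-43*G(V, -2) = -43*0 = 0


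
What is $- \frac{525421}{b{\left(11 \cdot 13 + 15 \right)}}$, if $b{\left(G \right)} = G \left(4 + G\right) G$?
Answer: $- \frac{525421}{4044168} \approx -0.12992$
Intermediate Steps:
$b{\left(G \right)} = G^{2} \left(4 + G\right)$ ($b{\left(G \right)} = G G \left(4 + G\right) = G^{2} \left(4 + G\right)$)
$- \frac{525421}{b{\left(11 \cdot 13 + 15 \right)}} = - \frac{525421}{\left(11 \cdot 13 + 15\right)^{2} \left(4 + \left(11 \cdot 13 + 15\right)\right)} = - \frac{525421}{\left(143 + 15\right)^{2} \left(4 + \left(143 + 15\right)\right)} = - \frac{525421}{158^{2} \left(4 + 158\right)} = - \frac{525421}{24964 \cdot 162} = - \frac{525421}{4044168}$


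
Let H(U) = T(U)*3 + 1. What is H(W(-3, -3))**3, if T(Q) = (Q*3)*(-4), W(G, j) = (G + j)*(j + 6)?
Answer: 273359449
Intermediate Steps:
W(G, j) = (6 + j)*(G + j) (W(G, j) = (G + j)*(6 + j) = (6 + j)*(G + j))
T(Q) = -12*Q (T(Q) = (3*Q)*(-4) = -12*Q)
H(U) = 1 - 36*U (H(U) = -12*U*3 + 1 = -36*U + 1 = 1 - 36*U)
H(W(-3, -3))**3 = (1 - 36*((-3)**2 + 6*(-3) + 6*(-3) - 3*(-3)))**3 = (1 - 36*(9 - 18 - 18 + 9))**3 = (1 - 36*(-18))**3 = (1 + 648)**3 = 649**3 = 273359449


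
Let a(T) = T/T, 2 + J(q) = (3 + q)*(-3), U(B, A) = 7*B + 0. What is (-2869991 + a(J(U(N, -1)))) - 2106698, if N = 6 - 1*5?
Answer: -4976688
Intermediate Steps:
N = 1 (N = 6 - 5 = 1)
U(B, A) = 7*B
J(q) = -11 - 3*q (J(q) = -2 + (3 + q)*(-3) = -2 + (-9 - 3*q) = -11 - 3*q)
a(T) = 1
(-2869991 + a(J(U(N, -1)))) - 2106698 = (-2869991 + 1) - 2106698 = -2869990 - 2106698 = -4976688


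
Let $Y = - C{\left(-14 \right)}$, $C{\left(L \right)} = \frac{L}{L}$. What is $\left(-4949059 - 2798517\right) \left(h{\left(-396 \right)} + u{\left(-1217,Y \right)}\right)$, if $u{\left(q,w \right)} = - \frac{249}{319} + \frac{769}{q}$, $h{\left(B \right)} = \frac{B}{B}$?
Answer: $\frac{1240549616696}{388223} \approx 3.1955 \cdot 10^{6}$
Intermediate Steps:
$C{\left(L \right)} = 1$
$Y = -1$ ($Y = \left(-1\right) 1 = -1$)
$h{\left(B \right)} = 1$
$u{\left(q,w \right)} = - \frac{249}{319} + \frac{769}{q}$ ($u{\left(q,w \right)} = \left(-249\right) \frac{1}{319} + \frac{769}{q} = - \frac{249}{319} + \frac{769}{q}$)
$\left(-4949059 - 2798517\right) \left(h{\left(-396 \right)} + u{\left(-1217,Y \right)}\right) = \left(-4949059 - 2798517\right) \left(1 - \left(\frac{249}{319} - \frac{769}{-1217}\right)\right) = - 7747576 \left(1 + \left(- \frac{249}{319} + 769 \left(- \frac{1}{1217}\right)\right)\right) = - 7747576 \left(1 - \frac{548344}{388223}\right) = \left(-7747576\right) \left(- \frac{160121}{388223}\right) = \frac{1240549616696}{388223}$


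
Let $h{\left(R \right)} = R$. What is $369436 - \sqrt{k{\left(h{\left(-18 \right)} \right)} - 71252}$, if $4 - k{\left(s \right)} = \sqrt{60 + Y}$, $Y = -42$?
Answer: $369436 - \sqrt{-71248 - 3 \sqrt{2}} \approx 3.6944 \cdot 10^{5} - 266.93 i$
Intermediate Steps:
$k{\left(s \right)} = 4 - 3 \sqrt{2}$ ($k{\left(s \right)} = 4 - \sqrt{60 - 42} = 4 - \sqrt{18} = 4 - 3 \sqrt{2}$)
$369436 - \sqrt{k{\left(h{\left(-18 \right)} \right)} - 71252} = 369436 - \sqrt{\left(4 - 3 \sqrt{2}\right) - 71252} = 369436 - \sqrt{-71248 - 3 \sqrt{2}}$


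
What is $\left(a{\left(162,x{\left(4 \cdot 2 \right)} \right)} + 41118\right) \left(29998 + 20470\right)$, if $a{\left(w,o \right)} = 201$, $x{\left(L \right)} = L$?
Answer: $2085287292$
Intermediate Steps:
$\left(a{\left(162,x{\left(4 \cdot 2 \right)} \right)} + 41118\right) \left(29998 + 20470\right) = \left(201 + 41118\right) \left(29998 + 20470\right) = 41319 \cdot 50468 = 2085287292$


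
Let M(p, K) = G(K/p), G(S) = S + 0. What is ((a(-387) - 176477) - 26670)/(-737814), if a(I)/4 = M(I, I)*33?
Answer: 203015/737814 ≈ 0.27516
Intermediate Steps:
G(S) = S
M(p, K) = K/p
a(I) = 132 (a(I) = 4*((I/I)*33) = 4*(1*33) = 4*33 = 132)
((a(-387) - 176477) - 26670)/(-737814) = ((132 - 176477) - 26670)/(-737814) = (-176345 - 26670)*(-1/737814) = -203015*(-1/737814) = 203015/737814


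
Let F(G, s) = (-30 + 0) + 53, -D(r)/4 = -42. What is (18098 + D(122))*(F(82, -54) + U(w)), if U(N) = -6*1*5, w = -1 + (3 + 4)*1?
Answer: -127862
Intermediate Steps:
D(r) = 168 (D(r) = -4*(-42) = 168)
F(G, s) = 23 (F(G, s) = -30 + 53 = 23)
w = 6 (w = -1 + 7*1 = -1 + 7 = 6)
U(N) = -30 (U(N) = -6*5 = -30)
(18098 + D(122))*(F(82, -54) + U(w)) = (18098 + 168)*(23 - 30) = 18266*(-7) = -127862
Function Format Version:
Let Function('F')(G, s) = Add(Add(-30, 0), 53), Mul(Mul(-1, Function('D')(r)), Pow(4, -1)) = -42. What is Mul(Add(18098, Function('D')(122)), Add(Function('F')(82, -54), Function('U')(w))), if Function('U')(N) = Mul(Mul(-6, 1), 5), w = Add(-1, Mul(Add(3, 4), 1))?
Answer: -127862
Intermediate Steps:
Function('D')(r) = 168 (Function('D')(r) = Mul(-4, -42) = 168)
Function('F')(G, s) = 23 (Function('F')(G, s) = Add(-30, 53) = 23)
w = 6 (w = Add(-1, Mul(7, 1)) = Add(-1, 7) = 6)
Function('U')(N) = -30 (Function('U')(N) = Mul(-6, 5) = -30)
Mul(Add(18098, Function('D')(122)), Add(Function('F')(82, -54), Function('U')(w))) = Mul(Add(18098, 168), Add(23, -30)) = Mul(18266, -7) = -127862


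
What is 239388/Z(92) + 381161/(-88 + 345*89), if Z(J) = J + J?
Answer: 1849869005/1408382 ≈ 1313.5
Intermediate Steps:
Z(J) = 2*J
239388/Z(92) + 381161/(-88 + 345*89) = 239388/((2*92)) + 381161/(-88 + 345*89) = 239388/184 + 381161/(-88 + 30705) = 239388*(1/184) + 381161/30617 = 59847/46 + 381161*(1/30617) = 59847/46 + 381161/30617 = 1849869005/1408382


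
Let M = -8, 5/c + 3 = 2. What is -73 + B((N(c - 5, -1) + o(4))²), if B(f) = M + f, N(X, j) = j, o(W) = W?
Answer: -72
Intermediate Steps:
c = -5 (c = 5/(-3 + 2) = 5/(-1) = 5*(-1) = -5)
B(f) = -8 + f
-73 + B((N(c - 5, -1) + o(4))²) = -73 + (-8 + (-1 + 4)²) = -73 + (-8 + 3²) = -73 + (-8 + 9) = -73 + 1 = -72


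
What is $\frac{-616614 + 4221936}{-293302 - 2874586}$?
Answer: $- \frac{1802661}{1583944} \approx -1.1381$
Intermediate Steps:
$\frac{-616614 + 4221936}{-293302 - 2874586} = \frac{3605322}{-3167888} = 3605322 \left(- \frac{1}{3167888}\right) = - \frac{1802661}{1583944}$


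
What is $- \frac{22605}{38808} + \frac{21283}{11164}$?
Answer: $\frac{4345367}{3282216} \approx 1.3239$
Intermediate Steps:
$- \frac{22605}{38808} + \frac{21283}{11164} = \left(-22605\right) \frac{1}{38808} + 21283 \cdot \frac{1}{11164} = - \frac{685}{1176} + \frac{21283}{11164} = \frac{4345367}{3282216}$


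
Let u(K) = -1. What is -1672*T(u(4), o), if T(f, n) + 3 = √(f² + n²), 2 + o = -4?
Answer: 5016 - 1672*√37 ≈ -5154.4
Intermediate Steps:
o = -6 (o = -2 - 4 = -6)
T(f, n) = -3 + √(f² + n²)
-1672*T(u(4), o) = -1672*(-3 + √((-1)² + (-6)²)) = -1672*(-3 + √(1 + 36)) = -1672*(-3 + √37) = 5016 - 1672*√37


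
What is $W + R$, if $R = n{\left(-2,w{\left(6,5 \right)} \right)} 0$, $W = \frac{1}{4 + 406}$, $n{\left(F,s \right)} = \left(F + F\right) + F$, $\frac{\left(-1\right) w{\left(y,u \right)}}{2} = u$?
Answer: $\frac{1}{410} \approx 0.002439$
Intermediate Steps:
$w{\left(y,u \right)} = - 2 u$
$n{\left(F,s \right)} = 3 F$ ($n{\left(F,s \right)} = 2 F + F = 3 F$)
$W = \frac{1}{410} \approx 0.002439$
$R = 0$ ($R = 3 \left(-2\right) 0 = \left(-6\right) 0 = 0$)
$W + R = \frac{1}{410} + 0 = \frac{1}{410}$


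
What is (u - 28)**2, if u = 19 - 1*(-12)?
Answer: 9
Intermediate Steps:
u = 31 (u = 19 + 12 = 31)
(u - 28)**2 = (31 - 28)**2 = 3**2 = 9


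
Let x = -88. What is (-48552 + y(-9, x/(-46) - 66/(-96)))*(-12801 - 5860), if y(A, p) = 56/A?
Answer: 8155304864/9 ≈ 9.0614e+8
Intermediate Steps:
(-48552 + y(-9, x/(-46) - 66/(-96)))*(-12801 - 5860) = (-48552 + 56/(-9))*(-12801 - 5860) = (-48552 + 56*(-⅑))*(-18661) = (-48552 - 56/9)*(-18661) = -437024/9*(-18661) = 8155304864/9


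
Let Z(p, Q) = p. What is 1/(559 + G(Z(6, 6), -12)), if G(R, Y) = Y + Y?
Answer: 1/535 ≈ 0.0018692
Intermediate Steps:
G(R, Y) = 2*Y
1/(559 + G(Z(6, 6), -12)) = 1/(559 + 2*(-12)) = 1/(559 - 24) = 1/535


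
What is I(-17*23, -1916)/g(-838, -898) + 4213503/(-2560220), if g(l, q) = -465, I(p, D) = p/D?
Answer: -93874485221/57025060170 ≈ -1.6462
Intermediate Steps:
I(-17*23, -1916)/g(-838, -898) + 4213503/(-2560220) = (-17*23/(-1916))/(-465) + 4213503/(-2560220) = -391*(-1/1916)*(-1/465) + 4213503*(-1/2560220) = (391/1916)*(-1/465) - 4213503/2560220 = -391/890940 - 4213503/2560220 = -93874485221/57025060170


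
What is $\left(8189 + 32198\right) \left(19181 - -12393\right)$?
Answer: $1275179138$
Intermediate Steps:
$\left(8189 + 32198\right) \left(19181 - -12393\right) = 40387 \left(19181 + \left(-12598 + 24991\right)\right) = 40387 \left(19181 + 12393\right) = 40387 \cdot 31574 = 1275179138$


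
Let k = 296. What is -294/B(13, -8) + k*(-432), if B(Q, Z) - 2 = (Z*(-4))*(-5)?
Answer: -10101741/79 ≈ -1.2787e+5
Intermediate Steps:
B(Q, Z) = 2 + 20*Z (B(Q, Z) = 2 + (Z*(-4))*(-5) = 2 - 4*Z*(-5) = 2 + 20*Z)
-294/B(13, -8) + k*(-432) = -294/(2 + 20*(-8)) + 296*(-432) = -294/(2 - 160) - 127872 = -294/(-158) - 127872 = -294*(-1/158) - 127872 = 147/79 - 127872 = -10101741/79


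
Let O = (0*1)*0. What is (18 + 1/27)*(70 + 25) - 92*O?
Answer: 46265/27 ≈ 1713.5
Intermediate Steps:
O = 0 (O = 0*0 = 0)
(18 + 1/27)*(70 + 25) - 92*O = (18 + 1/27)*(70 + 25) - 92*0 = (18 + 1/27)*95 + 0 = (487/27)*95 + 0 = 46265/27 + 0 = 46265/27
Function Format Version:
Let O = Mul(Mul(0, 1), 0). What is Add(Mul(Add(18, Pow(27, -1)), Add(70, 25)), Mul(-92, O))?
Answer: Rational(46265, 27) ≈ 1713.5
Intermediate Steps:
O = 0 (O = Mul(0, 0) = 0)
Add(Mul(Add(18, Pow(27, -1)), Add(70, 25)), Mul(-92, O)) = Add(Mul(Add(18, Pow(27, -1)), Add(70, 25)), Mul(-92, 0)) = Add(Mul(Add(18, Rational(1, 27)), 95), 0) = Add(Mul(Rational(487, 27), 95), 0) = Add(Rational(46265, 27), 0) = Rational(46265, 27)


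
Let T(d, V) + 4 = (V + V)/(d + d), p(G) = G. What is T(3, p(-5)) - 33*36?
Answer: -3581/3 ≈ -1193.7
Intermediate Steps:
T(d, V) = -4 + V/d (T(d, V) = -4 + (V + V)/(d + d) = -4 + (2*V)/((2*d)) = -4 + (2*V)*(1/(2*d)) = -4 + V/d)
T(3, p(-5)) - 33*36 = (-4 - 5/3) - 33*36 = (-4 - 5*⅓) - 1188 = (-4 - 5/3) - 1188 = -17/3 - 1188 = -3581/3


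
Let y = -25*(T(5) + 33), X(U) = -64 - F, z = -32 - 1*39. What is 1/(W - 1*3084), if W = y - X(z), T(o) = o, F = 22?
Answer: -1/3948 ≈ -0.00025329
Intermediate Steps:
z = -71 (z = -32 - 39 = -71)
X(U) = -86 (X(U) = -64 - 1*22 = -64 - 22 = -86)
y = -950 (y = -25*(5 + 33) = -25*38 = -950)
W = -864 (W = -950 - 1*(-86) = -950 + 86 = -864)
1/(W - 1*3084) = 1/(-864 - 1*3084) = 1/(-864 - 3084) = 1/(-3948) = -1/3948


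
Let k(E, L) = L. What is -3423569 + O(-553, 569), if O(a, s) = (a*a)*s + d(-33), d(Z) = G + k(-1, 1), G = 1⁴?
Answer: 170581754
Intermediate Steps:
G = 1
d(Z) = 2 (d(Z) = 1 + 1 = 2)
O(a, s) = 2 + s*a² (O(a, s) = (a*a)*s + 2 = a²*s + 2 = s*a² + 2 = 2 + s*a²)
-3423569 + O(-553, 569) = -3423569 + (2 + 569*(-553)²) = -3423569 + (2 + 569*305809) = -3423569 + (2 + 174005321) = -3423569 + 174005323 = 170581754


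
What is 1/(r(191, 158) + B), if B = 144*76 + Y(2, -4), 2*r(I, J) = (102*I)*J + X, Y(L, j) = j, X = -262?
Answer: 1/1549887 ≈ 6.4521e-7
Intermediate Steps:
r(I, J) = -131 + 51*I*J (r(I, J) = ((102*I)*J - 262)/2 = (102*I*J - 262)/2 = (-262 + 102*I*J)/2 = -131 + 51*I*J)
B = 10940 (B = 144*76 - 4 = 10944 - 4 = 10940)
1/(r(191, 158) + B) = 1/((-131 + 51*191*158) + 10940) = 1/((-131 + 1539078) + 10940) = 1/(1538947 + 10940) = 1/1549887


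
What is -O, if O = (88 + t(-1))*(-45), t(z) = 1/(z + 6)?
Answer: 3969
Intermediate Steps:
t(z) = 1/(6 + z)
O = -3969 (O = (88 + 1/(6 - 1))*(-45) = (88 + 1/5)*(-45) = (441/5)*(-45) = -3969)
-O = -1*(-3969) = 3969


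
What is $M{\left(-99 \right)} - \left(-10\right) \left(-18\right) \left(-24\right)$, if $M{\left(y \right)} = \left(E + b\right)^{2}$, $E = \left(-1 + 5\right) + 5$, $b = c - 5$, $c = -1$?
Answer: $4329$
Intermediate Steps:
$b = -6$ ($b = -1 - 5 = -6$)
$E = 9$ ($E = 4 + 5 = 9$)
$M{\left(y \right)} = 9$ ($M{\left(y \right)} = \left(9 - 6\right)^{2} = 3^{2} = 9$)
$M{\left(-99 \right)} - \left(-10\right) \left(-18\right) \left(-24\right) = 9 - \left(-10\right) \left(-18\right) \left(-24\right) = 9 - 180 \left(-24\right) = 9 - -4320 = 9 + 4320 = 4329$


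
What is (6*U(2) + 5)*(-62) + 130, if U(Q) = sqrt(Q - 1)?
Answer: -552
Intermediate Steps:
U(Q) = sqrt(-1 + Q)
(6*U(2) + 5)*(-62) + 130 = (6*sqrt(-1 + 2) + 5)*(-62) + 130 = (6*sqrt(1) + 5)*(-62) + 130 = (6*1 + 5)*(-62) + 130 = (6 + 5)*(-62) + 130 = 11*(-62) + 130 = -682 + 130 = -552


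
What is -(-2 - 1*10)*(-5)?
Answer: -60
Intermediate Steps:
-(-2 - 1*10)*(-5) = -(-2 - 10)*(-5) = -(-12)*(-5) = -1*60 = -60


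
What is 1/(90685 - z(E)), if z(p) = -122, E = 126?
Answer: 1/90807 ≈ 1.1012e-5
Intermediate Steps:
1/(90685 - z(E)) = 1/(90685 - 1*(-122)) = 1/(90685 + 122) = 1/90807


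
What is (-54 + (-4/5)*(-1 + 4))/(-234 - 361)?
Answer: 282/2975 ≈ 0.094790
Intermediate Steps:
(-54 + (-4/5)*(-1 + 4))/(-234 - 361) = (-54 - 4*⅕*3)/(-595) = (-54 - ⅘*3)*(-1/595) = (-54 - 12/5)*(-1/595) = -282/5*(-1/595) = 282/2975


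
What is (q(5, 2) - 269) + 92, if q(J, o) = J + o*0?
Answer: -172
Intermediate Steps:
q(J, o) = J (q(J, o) = J + 0 = J)
(q(5, 2) - 269) + 92 = (5 - 269) + 92 = -264 + 92 = -172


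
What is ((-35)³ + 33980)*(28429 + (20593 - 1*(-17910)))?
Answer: -595360140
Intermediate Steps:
((-35)³ + 33980)*(28429 + (20593 - 1*(-17910))) = (-42875 + 33980)*(28429 + (20593 + 17910)) = -8895*(28429 + 38503) = -8895*66932 = -595360140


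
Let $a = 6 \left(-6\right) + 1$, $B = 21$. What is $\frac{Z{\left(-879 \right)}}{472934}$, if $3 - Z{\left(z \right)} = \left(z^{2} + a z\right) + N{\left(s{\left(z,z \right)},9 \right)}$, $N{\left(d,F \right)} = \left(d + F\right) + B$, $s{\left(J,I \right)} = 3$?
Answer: $- \frac{401718}{236467} \approx -1.6988$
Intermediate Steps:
$N{\left(d,F \right)} = 21 + F + d$ ($N{\left(d,F \right)} = \left(d + F\right) + 21 = \left(F + d\right) + 21 = 21 + F + d$)
$a = -35$ ($a = -36 + 1 = -35$)
$Z{\left(z \right)} = -30 - z^{2} + 35 z$ ($Z{\left(z \right)} = 3 - \left(\left(z^{2} - 35 z\right) + \left(21 + 9 + 3\right)\right) = 3 - \left(\left(z^{2} - 35 z\right) + 33\right) = 3 - \left(33 + z^{2} - 35 z\right) = -30 - z^{2} + 35 z$)
$\frac{Z{\left(-879 \right)}}{472934} = \frac{-30 - \left(-879\right)^{2} + 35 \left(-879\right)}{472934} = \left(-30 - 772641 - 30765\right) \frac{1}{472934} = \left(-803436\right) \frac{1}{472934} = - \frac{401718}{236467}$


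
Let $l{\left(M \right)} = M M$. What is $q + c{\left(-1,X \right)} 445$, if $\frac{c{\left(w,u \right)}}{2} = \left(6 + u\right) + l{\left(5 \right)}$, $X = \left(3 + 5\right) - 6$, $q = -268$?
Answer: $29102$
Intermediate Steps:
$X = 2$ ($X = 8 - 6 = 2$)
$l{\left(M \right)} = M^{2}$
$c{\left(w,u \right)} = 62 + 2 u$ ($c{\left(w,u \right)} = 2 \left(\left(6 + u\right) + 5^{2}\right) = 2 \left(\left(6 + u\right) + 25\right) = 2 \left(31 + u\right) = 62 + 2 u$)
$q + c{\left(-1,X \right)} 445 = -268 + \left(62 + 2 \cdot 2\right) 445 = -268 + \left(62 + 4\right) 445 = -268 + 66 \cdot 445 = -268 + 29370 = 29102$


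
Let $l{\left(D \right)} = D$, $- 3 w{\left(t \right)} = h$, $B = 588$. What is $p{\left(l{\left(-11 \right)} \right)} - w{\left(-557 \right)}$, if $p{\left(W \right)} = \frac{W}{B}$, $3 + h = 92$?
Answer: $\frac{5811}{196} \approx 29.648$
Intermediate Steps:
$h = 89$ ($h = -3 + 92 = 89$)
$w{\left(t \right)} = - \frac{89}{3}$ ($w{\left(t \right)} = \left(- \frac{1}{3}\right) 89 = - \frac{89}{3}$)
$p{\left(W \right)} = \frac{W}{588}$
$p{\left(l{\left(-11 \right)} \right)} - w{\left(-557 \right)} = \frac{1}{588} \left(-11\right) - - \frac{89}{3} = - \frac{11}{588} + \frac{89}{3} = \frac{5811}{196}$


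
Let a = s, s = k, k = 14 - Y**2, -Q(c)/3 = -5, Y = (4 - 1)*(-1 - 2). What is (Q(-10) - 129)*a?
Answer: 7638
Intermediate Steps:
Y = -9 (Y = 3*(-3) = -9)
Q(c) = 15 (Q(c) = -3*(-5) = 15)
k = -67 (k = 14 - 1*(-9)**2 = 14 - 1*81 = 14 - 81 = -67)
s = -67
a = -67
(Q(-10) - 129)*a = (15 - 129)*(-67) = -114*(-67) = 7638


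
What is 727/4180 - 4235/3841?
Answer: -14909893/16055380 ≈ -0.92865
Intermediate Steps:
727/4180 - 4235/3841 = -14909893/16055380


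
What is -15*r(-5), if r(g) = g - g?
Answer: 0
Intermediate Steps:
r(g) = 0
-15*r(-5) = -15*0 = 0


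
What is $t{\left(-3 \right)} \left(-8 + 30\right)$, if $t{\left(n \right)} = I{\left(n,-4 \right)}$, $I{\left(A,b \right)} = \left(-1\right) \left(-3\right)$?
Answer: $66$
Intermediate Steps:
$I{\left(A,b \right)} = 3$
$t{\left(n \right)} = 3$
$t{\left(-3 \right)} \left(-8 + 30\right) = 3 \left(-8 + 30\right) = 3 \cdot 22 = 66$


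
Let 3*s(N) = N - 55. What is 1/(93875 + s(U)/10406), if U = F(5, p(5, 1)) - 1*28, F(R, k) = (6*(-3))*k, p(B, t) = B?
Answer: 31218/2930589577 ≈ 1.0652e-5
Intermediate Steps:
F(R, k) = -18*k
U = -118 (U = -18*5 - 1*28 = -90 - 28 = -118)
s(N) = -55/3 + N/3 (s(N) = (N - 55)/3 = (-55 + N)/3 = -55/3 + N/3)
1/(93875 + s(U)/10406) = 1/(93875 + (-55/3 + (⅓)*(-118))/10406) = 1/(93875 + (-55/3 - 118/3)*(1/10406)) = 1/(93875 - 173/3*1/10406) = 1/(93875 - 173/31218) = 1/(2930589577/31218) = 31218/2930589577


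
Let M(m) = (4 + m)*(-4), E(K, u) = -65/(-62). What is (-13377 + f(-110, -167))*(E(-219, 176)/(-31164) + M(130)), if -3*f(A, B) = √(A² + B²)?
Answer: 94243432283/13144 + 1035642113*√39989/5796504 ≈ 7.2058e+6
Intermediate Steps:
E(K, u) = 65/62 (E(K, u) = -65*(-1/62) = 65/62)
f(A, B) = -√(A² + B²)/3
M(m) = -16 - 4*m
(-13377 + f(-110, -167))*(E(-219, 176)/(-31164) + M(130)) = (-13377 - √((-110)² + (-167)²)/3)*((65/62)/(-31164) + (-16 - 4*130)) = (-13377 - √(12100 + 27889)/3)*((65/62)*(-1/31164) + (-16 - 520)) = (-13377 - √39989/3)*(-65/1932168 - 536) = (-13377 - √39989/3)*(-1035642113/1932168) = 94243432283/13144 + 1035642113*√39989/5796504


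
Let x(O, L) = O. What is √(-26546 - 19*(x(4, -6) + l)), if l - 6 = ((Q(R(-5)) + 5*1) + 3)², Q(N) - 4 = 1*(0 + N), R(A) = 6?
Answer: 2*I*√8223 ≈ 181.36*I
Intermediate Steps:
Q(N) = 4 + N (Q(N) = 4 + 1*(0 + N) = 4 + 1*N = 4 + N)
l = 330 (l = 6 + (((4 + 6) + 5*1) + 3)² = 6 + ((10 + 5) + 3)² = 6 + (15 + 3)² = 6 + 18² = 6 + 324 = 330)
√(-26546 - 19*(x(4, -6) + l)) = √(-26546 - 19*(4 + 330)) = √(-26546 - 19*334) = √(-26546 - 6346) = √(-32892) = 2*I*√8223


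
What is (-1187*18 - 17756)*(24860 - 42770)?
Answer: 700675020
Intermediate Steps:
(-1187*18 - 17756)*(24860 - 42770) = (-21366 - 17756)*(-17910) = -39122*(-17910) = 700675020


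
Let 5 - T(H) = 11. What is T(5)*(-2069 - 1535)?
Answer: 21624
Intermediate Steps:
T(H) = -6 (T(H) = 5 - 1*11 = 5 - 11 = -6)
T(5)*(-2069 - 1535) = -6*(-2069 - 1535) = -6*(-3604) = 21624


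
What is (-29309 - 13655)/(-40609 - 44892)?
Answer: 42964/85501 ≈ 0.50250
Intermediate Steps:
(-29309 - 13655)/(-40609 - 44892) = -42964/(-85501) = -42964*(-1/85501) = 42964/85501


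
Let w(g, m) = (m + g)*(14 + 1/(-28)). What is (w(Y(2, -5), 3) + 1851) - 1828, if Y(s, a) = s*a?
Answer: -299/4 ≈ -74.750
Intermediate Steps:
Y(s, a) = a*s
w(g, m) = 391*g/28 + 391*m/28 (w(g, m) = (g + m)*(14 - 1/28) = (g + m)*(391/28) = 391*g/28 + 391*m/28)
(w(Y(2, -5), 3) + 1851) - 1828 = ((391*(-5*2)/28 + (391/28)*3) + 1851) - 1828 = (((391/28)*(-10) + 1173/28) + 1851) - 1828 = ((-1955/14 + 1173/28) + 1851) - 1828 = (-391/4 + 1851) - 1828 = 7013/4 - 1828 = -299/4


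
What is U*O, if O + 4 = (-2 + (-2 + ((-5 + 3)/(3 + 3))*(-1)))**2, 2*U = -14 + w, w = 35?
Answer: 595/6 ≈ 99.167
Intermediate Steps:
U = 21/2 (U = (-14 + 35)/2 = (1/2)*21 = 21/2 ≈ 10.500)
O = 85/9 (O = -4 + (-2 + (-2 + ((-5 + 3)/(3 + 3))*(-1)))**2 = -4 + (-2 + (-2 - 2/6*(-1)))**2 = -4 + (-2 + (-2 - 2*1/6*(-1)))**2 = -4 + (-2 + (-2 - 1/3*(-1)))**2 = -4 + (-2 + (-2 + 1/3))**2 = -4 + (-2 - 5/3)**2 = -4 + (-11/3)**2 = -4 + 121/9 = 85/9 ≈ 9.4444)
U*O = (21/2)*(85/9) = 595/6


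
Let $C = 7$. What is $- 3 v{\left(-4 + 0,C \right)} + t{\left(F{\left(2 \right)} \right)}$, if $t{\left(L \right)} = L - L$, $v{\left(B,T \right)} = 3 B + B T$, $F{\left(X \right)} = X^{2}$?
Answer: $120$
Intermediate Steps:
$t{\left(L \right)} = 0$
$- 3 v{\left(-4 + 0,C \right)} + t{\left(F{\left(2 \right)} \right)} = - 3 \left(-4 + 0\right) \left(3 + 7\right) + 0 = - 3 \left(\left(-4\right) 10\right) + 0 = \left(-3\right) \left(-40\right) + 0 = 120 + 0 = 120$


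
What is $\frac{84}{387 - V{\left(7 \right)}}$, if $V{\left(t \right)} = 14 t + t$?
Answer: $\frac{14}{47} \approx 0.29787$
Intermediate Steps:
$V{\left(t \right)} = 15 t$
$\frac{84}{387 - V{\left(7 \right)}} = \frac{84}{387 - 15 \cdot 7} = \frac{84}{387 - 105} = \frac{84}{282} = 84 \cdot \frac{1}{282} = \frac{14}{47}$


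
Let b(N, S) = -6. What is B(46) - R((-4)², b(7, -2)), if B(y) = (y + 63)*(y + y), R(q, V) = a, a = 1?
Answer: 10027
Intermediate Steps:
R(q, V) = 1
B(y) = 2*y*(63 + y) (B(y) = (63 + y)*(2*y) = 2*y*(63 + y))
B(46) - R((-4)², b(7, -2)) = 2*46*(63 + 46) - 1*1 = 2*46*109 - 1 = 10028 - 1 = 10027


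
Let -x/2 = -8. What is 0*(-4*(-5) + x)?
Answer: 0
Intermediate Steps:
x = 16 (x = -2*(-8) = 16)
0*(-4*(-5) + x) = 0*(-4*(-5) + 16) = 0*(20 + 16) = 0*36 = 0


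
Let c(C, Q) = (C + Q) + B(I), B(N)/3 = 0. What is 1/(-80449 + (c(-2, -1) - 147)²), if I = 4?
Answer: -1/57949 ≈ -1.7257e-5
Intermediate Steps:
B(N) = 0 (B(N) = 3*0 = 0)
c(C, Q) = C + Q (c(C, Q) = (C + Q) + 0 = C + Q)
1/(-80449 + (c(-2, -1) - 147)²) = 1/(-80449 + ((-2 - 1) - 147)²) = 1/(-80449 + (-3 - 147)²) = 1/(-80449 + (-150)²) = 1/(-80449 + 22500) = 1/(-57949) = -1/57949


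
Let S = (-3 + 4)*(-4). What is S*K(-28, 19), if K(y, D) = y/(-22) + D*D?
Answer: -15940/11 ≈ -1449.1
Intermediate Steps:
K(y, D) = D**2 - y/22 (K(y, D) = -y/22 + D**2 = D**2 - y/22)
S = -4 (S = 1*(-4) = -4)
S*K(-28, 19) = -4*(19**2 - 1/22*(-28)) = -4*(361 + 14/11) = -4*3985/11 = -15940/11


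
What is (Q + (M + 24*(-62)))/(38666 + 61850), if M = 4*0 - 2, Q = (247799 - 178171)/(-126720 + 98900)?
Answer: -798489/53776060 ≈ -0.014848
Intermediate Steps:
Q = -1339/535 (Q = 69628/(-27820) = 69628*(-1/27820) = -1339/535 ≈ -2.5028)
M = -2 (M = 0 - 2 = -2)
(Q + (M + 24*(-62)))/(38666 + 61850) = (-1339/535 + (-2 + 24*(-62)))/(38666 + 61850) = (-1339/535 + (-2 - 1488))/100516 = (-1339/535 - 1490)*(1/100516) = -798489/535*1/100516 = -798489/53776060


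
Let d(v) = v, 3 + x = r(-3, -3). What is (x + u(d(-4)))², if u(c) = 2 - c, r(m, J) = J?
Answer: 0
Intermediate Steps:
x = -6 (x = -3 - 3 = -6)
(x + u(d(-4)))² = (-6 + (2 - 1*(-4)))² = (-6 + (2 + 4))² = (-6 + 6)² = 0² = 0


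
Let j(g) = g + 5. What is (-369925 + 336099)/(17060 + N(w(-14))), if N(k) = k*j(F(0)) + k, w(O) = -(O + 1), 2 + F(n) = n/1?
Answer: -16913/8556 ≈ -1.9767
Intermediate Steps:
F(n) = -2 + n (F(n) = -2 + n/1 = -2 + n*1 = -2 + n)
j(g) = 5 + g
w(O) = -1 - O (w(O) = -(1 + O) = -1 - O)
N(k) = 4*k (N(k) = k*(5 + (-2 + 0)) + k = k*(5 - 2) + k = k*3 + k = 3*k + k = 4*k)
(-369925 + 336099)/(17060 + N(w(-14))) = (-369925 + 336099)/(17060 + 4*(-1 - 1*(-14))) = -33826/(17060 + 4*(-1 + 14)) = -33826/(17060 + 4*13) = -33826/(17060 + 52) = -33826/17112 = -33826*1/17112 = -16913/8556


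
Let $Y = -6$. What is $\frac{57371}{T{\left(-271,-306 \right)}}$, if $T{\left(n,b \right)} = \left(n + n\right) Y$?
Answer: $\frac{57371}{3252} \approx 17.642$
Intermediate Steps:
$T{\left(n,b \right)} = - 12 n$ ($T{\left(n,b \right)} = \left(n + n\right) \left(-6\right) = 2 n \left(-6\right) = - 12 n$)
$\frac{57371}{T{\left(-271,-306 \right)}} = \frac{57371}{\left(-12\right) \left(-271\right)} = \frac{57371}{3252}$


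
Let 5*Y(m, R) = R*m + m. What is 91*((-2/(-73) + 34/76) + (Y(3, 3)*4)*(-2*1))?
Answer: -23634429/13870 ≈ -1704.0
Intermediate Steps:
Y(m, R) = m/5 + R*m/5 (Y(m, R) = (R*m + m)/5 = (m + R*m)/5 = m/5 + R*m/5)
91*((-2/(-73) + 34/76) + (Y(3, 3)*4)*(-2*1)) = 91*((-2/(-73) + 34/76) + (((⅕)*3*(1 + 3))*4)*(-2*1)) = 91*((-2*(-1/73) + 34*(1/76)) + (((⅕)*3*4)*4)*(-2)) = 91*((2/73 + 17/38) + ((12/5)*4)*(-2)) = 91*(1317/2774 + (48/5)*(-2)) = 91*(1317/2774 - 96/5) = 91*(-259719/13870) = -23634429/13870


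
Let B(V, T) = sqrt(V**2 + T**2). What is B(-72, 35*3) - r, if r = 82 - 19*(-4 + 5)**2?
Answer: -63 + 3*sqrt(1801) ≈ 64.315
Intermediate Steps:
r = 63 (r = 82 - 19*1**2 = 82 - 19*1 = 82 - 19 = 63)
B(V, T) = sqrt(T**2 + V**2)
B(-72, 35*3) - r = sqrt((35*3)**2 + (-72)**2) - 1*63 = sqrt(105**2 + 5184) - 63 = sqrt(11025 + 5184) - 63 = sqrt(16209) - 63 = 3*sqrt(1801) - 63 = -63 + 3*sqrt(1801)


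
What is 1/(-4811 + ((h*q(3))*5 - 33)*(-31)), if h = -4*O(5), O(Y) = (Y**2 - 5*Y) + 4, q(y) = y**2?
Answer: 1/18532 ≈ 5.3961e-5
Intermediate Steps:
O(Y) = 4 + Y**2 - 5*Y
h = -16 (h = -4*(4 + 5**2 - 5*5) = -4*(4 + 25 - 25) = -4*4 = -16)
1/(-4811 + ((h*q(3))*5 - 33)*(-31)) = 1/(-4811 + (-16*3**2*5 - 33)*(-31)) = 1/(-4811 + (-16*9*5 - 33)*(-31)) = 1/(-4811 + (-144*5 - 33)*(-31)) = 1/(-4811 + (-720 - 33)*(-31)) = 1/(-4811 - 753*(-31)) = 1/(-4811 + 23343) = 1/18532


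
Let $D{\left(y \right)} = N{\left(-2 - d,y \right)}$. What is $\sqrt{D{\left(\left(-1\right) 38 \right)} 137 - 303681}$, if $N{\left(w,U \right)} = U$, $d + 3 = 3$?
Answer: $i \sqrt{308887} \approx 555.78 i$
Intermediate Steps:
$d = 0$ ($d = -3 + 3 = 0$)
$D{\left(y \right)} = y$
$\sqrt{D{\left(\left(-1\right) 38 \right)} 137 - 303681} = \sqrt{\left(-1\right) 38 \cdot 137 - 303681} = \sqrt{\left(-38\right) 137 - 303681} = \sqrt{-5206 - 303681} = \sqrt{-308887} = i \sqrt{308887}$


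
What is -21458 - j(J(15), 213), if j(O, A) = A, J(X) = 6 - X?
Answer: -21671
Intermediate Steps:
-21458 - j(J(15), 213) = -21458 - 1*213 = -21458 - 213 = -21671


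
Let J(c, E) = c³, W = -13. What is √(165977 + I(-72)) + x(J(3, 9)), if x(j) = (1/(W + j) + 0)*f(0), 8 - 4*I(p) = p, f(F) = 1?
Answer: 1/14 + 113*√13 ≈ 407.50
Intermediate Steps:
I(p) = 2 - p/4
x(j) = 1/(-13 + j) (x(j) = (1/(-13 + j) + 0)*1 = 1/(-13 + j))
√(165977 + I(-72)) + x(J(3, 9)) = √(165977 + (2 - ¼*(-72))) + 1/(-13 + 3³) = √(165977 + (2 + 18)) + 1/(-13 + 27) = √(165977 + 20) + 1/14 = √165997 + 1/14 = 113*√13 + 1/14 = 1/14 + 113*√13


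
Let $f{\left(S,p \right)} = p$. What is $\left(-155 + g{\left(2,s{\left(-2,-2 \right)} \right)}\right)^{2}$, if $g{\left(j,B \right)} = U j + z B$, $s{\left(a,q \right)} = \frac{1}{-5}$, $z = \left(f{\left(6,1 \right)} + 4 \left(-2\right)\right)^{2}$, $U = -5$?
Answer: $\frac{763876}{25} \approx 30555.0$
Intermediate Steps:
$z = 49$ ($z = \left(1 + 4 \left(-2\right)\right)^{2} = \left(1 - 8\right)^{2} = \left(-7\right)^{2} = 49$)
$s{\left(a,q \right)} = - \frac{1}{5}$
$g{\left(j,B \right)} = - 5 j + 49 B$
$\left(-155 + g{\left(2,s{\left(-2,-2 \right)} \right)}\right)^{2} = \left(-155 + \left(\left(-5\right) 2 + 49 \left(- \frac{1}{5}\right)\right)\right)^{2} = \left(-155 - \frac{99}{5}\right)^{2} = \left(- \frac{874}{5}\right)^{2} = \frac{763876}{25}$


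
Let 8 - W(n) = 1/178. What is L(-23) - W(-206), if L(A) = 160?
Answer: 27057/178 ≈ 152.01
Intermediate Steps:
W(n) = 1423/178 (W(n) = 8 - 1/178 = 1423/178)
L(-23) - W(-206) = 160 - 1*1423/178 = 160 - 1423/178 = 27057/178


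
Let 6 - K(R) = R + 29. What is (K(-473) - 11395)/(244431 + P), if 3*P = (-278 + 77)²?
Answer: -10945/257898 ≈ -0.042439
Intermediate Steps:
K(R) = -23 - R (K(R) = 6 - (R + 29) = 6 - (29 + R) = 6 + (-29 - R) = -23 - R)
P = 13467 (P = (-278 + 77)²/3 = (⅓)*(-201)² = (⅓)*40401 = 13467)
(K(-473) - 11395)/(244431 + P) = ((-23 - 1*(-473)) - 11395)/(244431 + 13467) = ((-23 + 473) - 11395)/257898 = (450 - 11395)*(1/257898) = -10945*1/257898 = -10945/257898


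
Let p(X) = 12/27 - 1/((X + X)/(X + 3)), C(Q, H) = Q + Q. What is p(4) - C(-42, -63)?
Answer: 6017/72 ≈ 83.569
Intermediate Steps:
C(Q, H) = 2*Q
p(X) = 4/9 - (3 + X)/(2*X) (p(X) = 12*(1/27) - 1/((2*X)/(3 + X)) = 4/9 - 1/(2*X/(3 + X)) = 4/9 - (3 + X)/(2*X))
p(4) - C(-42, -63) = (1/18)*(-27 - 1*4)/4 - 2*(-42) = (1/18)*(¼)*(-27 - 4) - 1*(-84) = (1/18)*(¼)*(-31) + 84 = -31/72 + 84 = 6017/72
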